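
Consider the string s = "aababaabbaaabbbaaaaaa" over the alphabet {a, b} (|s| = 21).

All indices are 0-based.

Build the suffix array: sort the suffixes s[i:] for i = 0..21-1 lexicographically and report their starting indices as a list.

rank→(start, suffix):
  0 → (20, 'a')
  1 → (19, 'aa')
  2 → (18, 'aaa')
  3 → (17, 'aaaa')
  4 → (16, 'aaaaa')
  5 → (15, 'aaaaaa')
  6 → (9, 'aaabbbaaaaaa')
  7 → (0, 'aababaabbaaabbbaaaaaa')
  8 → (5, 'aabbaaabbbaaaaaa')
  9 → (10, 'aabbbaaaaaa')
  10 → (3, 'abaabbaaabbbaaaaaa')
  11 → (1, 'ababaabbaaabbbaaaaaa')
  12 → (6, 'abbaaabbbaaaaaa')
  13 → (11, 'abbbaaaaaa')
  14 → (14, 'baaaaaa')
  15 → (8, 'baaabbbaaaaaa')
  16 → (4, 'baabbaaabbbaaaaaa')
  17 → (2, 'babaabbaaabbbaaaaaa')
  18 → (13, 'bbaaaaaa')
  19 → (7, 'bbaaabbbaaaaaa')
  20 → (12, 'bbbaaaaaa')

[20, 19, 18, 17, 16, 15, 9, 0, 5, 10, 3, 1, 6, 11, 14, 8, 4, 2, 13, 7, 12]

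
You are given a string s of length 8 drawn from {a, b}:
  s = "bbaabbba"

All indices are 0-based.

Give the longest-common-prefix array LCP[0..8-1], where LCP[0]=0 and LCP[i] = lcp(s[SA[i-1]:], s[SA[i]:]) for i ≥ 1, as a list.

[0, 1, 1, 0, 2, 1, 3, 2]

sorted suffixes:
  #0 SA[0]=7  'a'
  #1 SA[1]=2  'aabbba'
  #2 SA[2]=3  'abbba'
  #3 SA[3]=6  'ba'
  #4 SA[4]=1  'baabbba'
  #5 SA[5]=5  'bba'
  #6 SA[6]=0  'bbaabbba'
  #7 SA[7]=4  'bbba'

SA = [7, 2, 3, 6, 1, 5, 0, 4]
rank  pair      lcp
   1  s[7:],s[2:]  1  'a'
   2  s[2:],s[3:]  1  'a'
   3  s[3:],s[6:]  0  ''
   4  s[6:],s[1:]  2  'ba'
   5  s[1:],s[5:]  1  'b'
   6  s[5:],s[0:]  3  'bba'
   7  s[0:],s[4:]  2  'bb'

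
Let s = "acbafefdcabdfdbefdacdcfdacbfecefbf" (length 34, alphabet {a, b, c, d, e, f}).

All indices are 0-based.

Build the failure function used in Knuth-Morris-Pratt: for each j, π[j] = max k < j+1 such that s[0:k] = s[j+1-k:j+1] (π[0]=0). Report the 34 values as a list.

[0, 0, 0, 1, 0, 0, 0, 0, 0, 1, 0, 0, 0, 0, 0, 0, 0, 0, 1, 2, 0, 0, 0, 0, 1, 2, 3, 0, 0, 0, 0, 0, 0, 0]

π[0] = 0
j=1 s[j]='c': π[1]=0 (border '')
j=2 s[j]='b': π[2]=0 (border '')
j=3 s[j]='a': π[3]=1 (border 'a')
j=4 s[j]='f': k: 1→0; π[4]=0 (border '')
j=5 s[j]='e': π[5]=0 (border '')
j=6 s[j]='f': π[6]=0 (border '')
j=7 s[j]='d': π[7]=0 (border '')
j=8 s[j]='c': π[8]=0 (border '')
j=9 s[j]='a': π[9]=1 (border 'a')
j=10 s[j]='b': k: 1→0; π[10]=0 (border '')
j=11 s[j]='d': π[11]=0 (border '')
j=12 s[j]='f': π[12]=0 (border '')
j=13 s[j]='d': π[13]=0 (border '')
j=14 s[j]='b': π[14]=0 (border '')
j=15 s[j]='e': π[15]=0 (border '')
j=16 s[j]='f': π[16]=0 (border '')
j=17 s[j]='d': π[17]=0 (border '')
j=18 s[j]='a': π[18]=1 (border 'a')
j=19 s[j]='c': π[19]=2 (border 'ac')
j=20 s[j]='d': k: 2→0; π[20]=0 (border '')
j=21 s[j]='c': π[21]=0 (border '')
j=22 s[j]='f': π[22]=0 (border '')
j=23 s[j]='d': π[23]=0 (border '')
j=24 s[j]='a': π[24]=1 (border 'a')
j=25 s[j]='c': π[25]=2 (border 'ac')
j=26 s[j]='b': π[26]=3 (border 'acb')
j=27 s[j]='f': k: 3→0; π[27]=0 (border '')
j=28 s[j]='e': π[28]=0 (border '')
j=29 s[j]='c': π[29]=0 (border '')
j=30 s[j]='e': π[30]=0 (border '')
j=31 s[j]='f': π[31]=0 (border '')
j=32 s[j]='b': π[32]=0 (border '')
j=33 s[j]='f': π[33]=0 (border '')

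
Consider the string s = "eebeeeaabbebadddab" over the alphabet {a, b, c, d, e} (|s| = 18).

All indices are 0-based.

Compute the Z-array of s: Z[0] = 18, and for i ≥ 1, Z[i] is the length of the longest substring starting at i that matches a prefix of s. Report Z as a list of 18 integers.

Z[0]=18
i=1: outside box; Z[1]=1 scan→box=[1,2)
i=2: outside box; Z[2]=0
i=3: outside box; Z[3]=2 scan→box=[3,5)
i=4: min(r-i=1, Z[1]=1)=1; Z[4]=2 scan→box=[4,6)
i=5: min(r-i=1, Z[1]=1)=1; Z[5]=1
i=6: outside box; Z[6]=0
i=7: outside box; Z[7]=0
i=8: outside box; Z[8]=0
i=9: outside box; Z[9]=0
i=10: outside box; Z[10]=1 scan→box=[10,11)
i=11: outside box; Z[11]=0
i=12: outside box; Z[12]=0
i=13: outside box; Z[13]=0
i=14: outside box; Z[14]=0
i=15: outside box; Z[15]=0
i=16: outside box; Z[16]=0
i=17: outside box; Z[17]=0

[18, 1, 0, 2, 2, 1, 0, 0, 0, 0, 1, 0, 0, 0, 0, 0, 0, 0]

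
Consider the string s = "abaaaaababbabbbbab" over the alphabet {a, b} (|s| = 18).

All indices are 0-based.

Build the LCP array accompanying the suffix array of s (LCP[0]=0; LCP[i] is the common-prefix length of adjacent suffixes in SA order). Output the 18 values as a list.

rank | idx | suffix
   0 |   2 | aaaaababbabbbbab
   1 |   3 | aaaababbabbbbab
   2 |   4 | aaababbabbbbab
   3 |   5 | aababbabbbbab
   4 |  16 | ab
   5 |   0 | abaaaaababbabbbbab
   6 |   6 | ababbabbbbab
   7 |   8 | abbabbbbab
   8 |  11 | abbbbab
   9 |  17 | b
  10 |   1 | baaaaababbabbbbab
  11 |  15 | bab
  12 |   7 | babbabbbbab
  13 |  10 | babbbbab
  14 |  14 | bbab
  15 |   9 | bbabbbbab
  16 |  13 | bbbab
  17 |  12 | bbbbab

SA = [2, 3, 4, 5, 16, 0, 6, 8, 11, 17, 1, 15, 7, 10, 14, 9, 13, 12]
rank  pair      lcp
   1  s[2:],s[3:]  4  'aaaa'
   2  s[3:],s[4:]  3  'aaa'
   3  s[4:],s[5:]  2  'aa'
   4  s[5:],s[16:]  1  'a'
   5  s[16:],s[0:]  2  'ab'
   6  s[0:],s[6:]  3  'aba'
   7  s[6:],s[8:]  2  'ab'
   8  s[8:],s[11:]  3  'abb'
   9  s[11:],s[17:]  0  ''
  10  s[17:],s[1:]  1  'b'
  11  s[1:],s[15:]  2  'ba'
  12  s[15:],s[7:]  3  'bab'
  13  s[7:],s[10:]  4  'babb'
  14  s[10:],s[14:]  1  'b'
  15  s[14:],s[9:]  4  'bbab'
  16  s[9:],s[13:]  2  'bb'
  17  s[13:],s[12:]  3  'bbb'

[0, 4, 3, 2, 1, 2, 3, 2, 3, 0, 1, 2, 3, 4, 1, 4, 2, 3]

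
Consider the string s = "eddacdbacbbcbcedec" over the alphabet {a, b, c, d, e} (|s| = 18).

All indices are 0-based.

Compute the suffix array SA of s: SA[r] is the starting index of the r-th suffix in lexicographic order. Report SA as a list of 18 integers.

rank→(start, suffix):
  0 → (7, 'acbbcbcedec')
  1 → (3, 'acdbacbbcbcedec')
  2 → (6, 'bacbbcbcedec')
  3 → (9, 'bbcbcedec')
  4 → (10, 'bcbcedec')
  5 → (12, 'bcedec')
  6 → (17, 'c')
  7 → (8, 'cbbcbcedec')
  8 → (11, 'cbcedec')
  9 → (4, 'cdbacbbcbcedec')
  10 → (13, 'cedec')
  11 → (2, 'dacdbacbbcbcedec')
  12 → (5, 'dbacbbcbcedec')
  13 → (1, 'ddacdbacbbcbcedec')
  14 → (15, 'dec')
  15 → (16, 'ec')
  16 → (0, 'eddacdbacbbcbcedec')
  17 → (14, 'edec')

[7, 3, 6, 9, 10, 12, 17, 8, 11, 4, 13, 2, 5, 1, 15, 16, 0, 14]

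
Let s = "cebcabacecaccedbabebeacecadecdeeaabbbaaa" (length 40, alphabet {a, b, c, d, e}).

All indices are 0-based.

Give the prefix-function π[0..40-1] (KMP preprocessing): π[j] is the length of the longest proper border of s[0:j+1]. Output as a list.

[0, 0, 0, 1, 0, 0, 0, 1, 2, 1, 0, 1, 1, 2, 0, 0, 0, 0, 0, 0, 0, 0, 1, 2, 1, 0, 0, 0, 1, 0, 0, 0, 0, 0, 0, 0, 0, 0, 0, 0]

π[0] = 0
j=1 s[j]='e': π[1]=0 (border '')
j=2 s[j]='b': π[2]=0 (border '')
j=3 s[j]='c': π[3]=1 (border 'c')
j=4 s[j]='a': k: 1→0; π[4]=0 (border '')
j=5 s[j]='b': π[5]=0 (border '')
j=6 s[j]='a': π[6]=0 (border '')
j=7 s[j]='c': π[7]=1 (border 'c')
j=8 s[j]='e': π[8]=2 (border 'ce')
j=9 s[j]='c': k: 2→0; π[9]=1 (border 'c')
j=10 s[j]='a': k: 1→0; π[10]=0 (border '')
j=11 s[j]='c': π[11]=1 (border 'c')
j=12 s[j]='c': k: 1→0; π[12]=1 (border 'c')
j=13 s[j]='e': π[13]=2 (border 'ce')
j=14 s[j]='d': k: 2→0; π[14]=0 (border '')
j=15 s[j]='b': π[15]=0 (border '')
j=16 s[j]='a': π[16]=0 (border '')
j=17 s[j]='b': π[17]=0 (border '')
j=18 s[j]='e': π[18]=0 (border '')
j=19 s[j]='b': π[19]=0 (border '')
j=20 s[j]='e': π[20]=0 (border '')
j=21 s[j]='a': π[21]=0 (border '')
j=22 s[j]='c': π[22]=1 (border 'c')
j=23 s[j]='e': π[23]=2 (border 'ce')
j=24 s[j]='c': k: 2→0; π[24]=1 (border 'c')
j=25 s[j]='a': k: 1→0; π[25]=0 (border '')
j=26 s[j]='d': π[26]=0 (border '')
j=27 s[j]='e': π[27]=0 (border '')
j=28 s[j]='c': π[28]=1 (border 'c')
j=29 s[j]='d': k: 1→0; π[29]=0 (border '')
j=30 s[j]='e': π[30]=0 (border '')
j=31 s[j]='e': π[31]=0 (border '')
j=32 s[j]='a': π[32]=0 (border '')
j=33 s[j]='a': π[33]=0 (border '')
j=34 s[j]='b': π[34]=0 (border '')
j=35 s[j]='b': π[35]=0 (border '')
j=36 s[j]='b': π[36]=0 (border '')
j=37 s[j]='a': π[37]=0 (border '')
j=38 s[j]='a': π[38]=0 (border '')
j=39 s[j]='a': π[39]=0 (border '')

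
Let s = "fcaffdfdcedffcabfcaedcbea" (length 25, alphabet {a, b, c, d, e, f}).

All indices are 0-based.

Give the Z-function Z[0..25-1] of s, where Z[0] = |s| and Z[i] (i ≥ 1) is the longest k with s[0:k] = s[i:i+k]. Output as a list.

Z[0]=25
i=1: fresh scan; Z[1]=0
i=2: fresh scan; Z[2]=0
i=3: fresh scan; Z[3]=1 extend→box=[3,4)
i=4: fresh scan; Z[4]=1 extend→box=[4,5)
i=5: fresh scan; Z[5]=0
i=6: fresh scan; Z[6]=1 extend→box=[6,7)
i=7: fresh scan; Z[7]=0
i=8: fresh scan; Z[8]=0
i=9: fresh scan; Z[9]=0
i=10: fresh scan; Z[10]=0
i=11: fresh scan; Z[11]=1 extend→box=[11,12)
i=12: fresh scan; Z[12]=3 extend→box=[12,15)
i=13: min(r-i=2, Z[1]=0)=0; Z[13]=0
i=14: min(r-i=1, Z[2]=0)=0; Z[14]=0
i=15: fresh scan; Z[15]=0
i=16: fresh scan; Z[16]=3 extend→box=[16,19)
i=17: min(r-i=2, Z[1]=0)=0; Z[17]=0
i=18: min(r-i=1, Z[2]=0)=0; Z[18]=0
i=19: fresh scan; Z[19]=0
i=20: fresh scan; Z[20]=0
i=21: fresh scan; Z[21]=0
i=22: fresh scan; Z[22]=0
i=23: fresh scan; Z[23]=0
i=24: fresh scan; Z[24]=0

[25, 0, 0, 1, 1, 0, 1, 0, 0, 0, 0, 1, 3, 0, 0, 0, 3, 0, 0, 0, 0, 0, 0, 0, 0]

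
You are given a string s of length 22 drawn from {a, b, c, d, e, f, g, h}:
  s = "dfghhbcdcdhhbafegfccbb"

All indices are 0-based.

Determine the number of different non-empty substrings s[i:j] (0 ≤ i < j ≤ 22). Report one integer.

rank | idx | suffix
   0 |  13 | afegfccbb
   1 |  21 | b
   2 |  12 | bafegfccbb
   3 |  20 | bb
   4 |   5 | bcdcdhhbafegfccbb
   5 |  19 | cbb
   6 |  18 | ccbb
   7 |   6 | cdcdhhbafegfccbb
   8 |   8 | cdhhbafegfccbb
   9 |   7 | dcdhhbafegfccbb
  10 |   0 | dfghhbcdcdhhbafegfccbb
  11 |   9 | dhhbafegfccbb
  12 |  15 | egfccbb
  13 |  17 | fccbb
  14 |  14 | fegfccbb
  15 |   1 | fghhbcdcdhhbafegfccbb
  16 |  16 | gfccbb
  17 |   2 | ghhbcdcdhhbafegfccbb
  18 |  11 | hbafegfccbb
  19 |   4 | hbcdcdhhbafegfccbb
  20 |  10 | hhbafegfccbb
  21 |   3 | hhbcdcdhhbafegfccbb

SA = [13, 21, 12, 20, 5, 19, 18, 6, 8, 7, 0, 9, 15, 17, 14, 1, 16, 2, 11, 4, 10, 3]
rank  pair      lcp
   1  s[13:],s[21:]  0  ''
   2  s[21:],s[12:]  1  'b'
   3  s[12:],s[20:]  1  'b'
   4  s[20:],s[5:]  1  'b'
   5  s[5:],s[19:]  0  ''
   6  s[19:],s[18:]  1  'c'
   7  s[18:],s[6:]  1  'c'
   8  s[6:],s[8:]  2  'cd'
   9  s[8:],s[7:]  0  ''
  10  s[7:],s[0:]  1  'd'
  11  s[0:],s[9:]  1  'd'
  12  s[9:],s[15:]  0  ''
  13  s[15:],s[17:]  0  ''
  14  s[17:],s[14:]  1  'f'
  15  s[14:],s[1:]  1  'f'
  16  s[1:],s[16:]  0  ''
  17  s[16:],s[2:]  1  'g'
  18  s[2:],s[11:]  0  ''
  19  s[11:],s[4:]  2  'hb'
  20  s[4:],s[10:]  1  'h'
  21  s[10:],s[3:]  3  'hhb'

n(n+1)/2 = 22·23/2 = 253
Σ LCP = 0 + 0 + 1 + 1 + 1 + 0 + 1 + 1 + 2 + 0 + 1 + 1 + 0 + 0 + 1 + 1 + 0 + 1 + 0 + 2 + 1 + 3 = 18
distinct = 253 − 18 = 235

235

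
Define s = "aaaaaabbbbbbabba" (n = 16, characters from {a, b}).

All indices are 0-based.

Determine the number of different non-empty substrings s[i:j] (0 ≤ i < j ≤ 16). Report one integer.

rank→(start, suffix):
  0 → (15, 'a')
  1 → (0, 'aaaaaabbbbbbabba')
  2 → (1, 'aaaaabbbbbbabba')
  3 → (2, 'aaaabbbbbbabba')
  4 → (3, 'aaabbbbbbabba')
  5 → (4, 'aabbbbbbabba')
  6 → (12, 'abba')
  7 → (5, 'abbbbbbabba')
  8 → (14, 'ba')
  9 → (11, 'babba')
  10 → (13, 'bba')
  11 → (10, 'bbabba')
  12 → (9, 'bbbabba')
  13 → (8, 'bbbbabba')
  14 → (7, 'bbbbbabba')
  15 → (6, 'bbbbbbabba')

SA = [15, 0, 1, 2, 3, 4, 12, 5, 14, 11, 13, 10, 9, 8, 7, 6]
[i] adj suffixes → lcp
  [1] 15/0 → 1 ('a')
  [2] 0/1 → 5 ('aaaaa')
  [3] 1/2 → 4 ('aaaa')
  [4] 2/3 → 3 ('aaa')
  [5] 3/4 → 2 ('aa')
  [6] 4/12 → 1 ('a')
  [7] 12/5 → 3 ('abb')
  [8] 5/14 → 0 ('')
  [9] 14/11 → 2 ('ba')
  [10] 11/13 → 1 ('b')
  [11] 13/10 → 3 ('bba')
  [12] 10/9 → 2 ('bb')
  [13] 9/8 → 3 ('bbb')
  [14] 8/7 → 4 ('bbbb')
  [15] 7/6 → 5 ('bbbbb')

n(n+1)/2 = 16·17/2 = 136
Σ LCP = 0 + 1 + 5 + 4 + 3 + 2 + 1 + 3 + 0 + 2 + 1 + 3 + 2 + 3 + 4 + 5 = 39
distinct = 136 − 39 = 97

97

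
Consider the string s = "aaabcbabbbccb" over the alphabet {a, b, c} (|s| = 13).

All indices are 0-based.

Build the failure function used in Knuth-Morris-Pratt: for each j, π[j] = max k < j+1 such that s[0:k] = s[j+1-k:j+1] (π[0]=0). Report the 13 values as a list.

π[0] = 0
j=1 s[j]='a': π[1]=1 (border 'a')
j=2 s[j]='a': π[2]=2 (border 'aa')
j=3 s[j]='b': k: 2→1→0; π[3]=0 (border '')
j=4 s[j]='c': π[4]=0 (border '')
j=5 s[j]='b': π[5]=0 (border '')
j=6 s[j]='a': π[6]=1 (border 'a')
j=7 s[j]='b': k: 1→0; π[7]=0 (border '')
j=8 s[j]='b': π[8]=0 (border '')
j=9 s[j]='b': π[9]=0 (border '')
j=10 s[j]='c': π[10]=0 (border '')
j=11 s[j]='c': π[11]=0 (border '')
j=12 s[j]='b': π[12]=0 (border '')

[0, 1, 2, 0, 0, 0, 1, 0, 0, 0, 0, 0, 0]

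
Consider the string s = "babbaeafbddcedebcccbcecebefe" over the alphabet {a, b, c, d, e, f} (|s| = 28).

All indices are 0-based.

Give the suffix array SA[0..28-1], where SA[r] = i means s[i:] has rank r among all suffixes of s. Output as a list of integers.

sorted suffixes:
  #0 SA[0]=1  'abbaeafbddcedebcccbcecebefe'
  #1 SA[1]=4  'aeafbddcedebcccbcecebefe'
  #2 SA[2]=6  'afbddcedebcccbcecebefe'
  #3 SA[3]=0  'babbaeafbddcedebcccbcecebefe'
  #4 SA[4]=3  'baeafbddcedebcccbcecebefe'
  #5 SA[5]=2  'bbaeafbddcedebcccbcecebefe'
  #6 SA[6]=15  'bcccbcecebefe'
  #7 SA[7]=19  'bcecebefe'
  #8 SA[8]=8  'bddcedebcccbcecebefe'
  #9 SA[9]=24  'befe'
  #10 SA[10]=18  'cbcecebefe'
  #11 SA[11]=17  'ccbcecebefe'
  #12 SA[12]=16  'cccbcecebefe'
  #13 SA[13]=22  'cebefe'
  #14 SA[14]=20  'cecebefe'
  #15 SA[15]=11  'cedebcccbcecebefe'
  #16 SA[16]=10  'dcedebcccbcecebefe'
  #17 SA[17]=9  'ddcedebcccbcecebefe'
  #18 SA[18]=13  'debcccbcecebefe'
  #19 SA[19]=27  'e'
  #20 SA[20]=5  'eafbddcedebcccbcecebefe'
  #21 SA[21]=14  'ebcccbcecebefe'
  #22 SA[22]=23  'ebefe'
  #23 SA[23]=21  'ecebefe'
  #24 SA[24]=12  'edebcccbcecebefe'
  #25 SA[25]=25  'efe'
  #26 SA[26]=7  'fbddcedebcccbcecebefe'
  #27 SA[27]=26  'fe'

[1, 4, 6, 0, 3, 2, 15, 19, 8, 24, 18, 17, 16, 22, 20, 11, 10, 9, 13, 27, 5, 14, 23, 21, 12, 25, 7, 26]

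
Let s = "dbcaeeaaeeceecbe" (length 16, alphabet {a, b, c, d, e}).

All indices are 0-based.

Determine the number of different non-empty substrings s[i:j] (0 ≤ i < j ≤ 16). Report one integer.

119

sorted suffixes:
  #0 SA[0]=6  'aaeeceecbe'
  #1 SA[1]=3  'aeeaaeeceecbe'
  #2 SA[2]=7  'aeeceecbe'
  #3 SA[3]=1  'bcaeeaaeeceecbe'
  #4 SA[4]=14  'be'
  #5 SA[5]=2  'caeeaaeeceecbe'
  #6 SA[6]=13  'cbe'
  #7 SA[7]=10  'ceecbe'
  #8 SA[8]=0  'dbcaeeaaeeceecbe'
  #9 SA[9]=15  'e'
  #10 SA[10]=5  'eaaeeceecbe'
  #11 SA[11]=12  'ecbe'
  #12 SA[12]=9  'eceecbe'
  #13 SA[13]=4  'eeaaeeceecbe'
  #14 SA[14]=11  'eecbe'
  #15 SA[15]=8  'eeceecbe'

SA = [6, 3, 7, 1, 14, 2, 13, 10, 0, 15, 5, 12, 9, 4, 11, 8]
i: (SA[i-1],SA[i]) lcp shared
  1: (6,3) 1 'a'
  2: (3,7) 3 'aee'
  3: (7,1) 0 ''
  4: (1,14) 1 'b'
  5: (14,2) 0 ''
  6: (2,13) 1 'c'
  7: (13,10) 1 'c'
  8: (10,0) 0 ''
  9: (0,15) 0 ''
  10: (15,5) 1 'e'
  11: (5,12) 1 'e'
  12: (12,9) 2 'ec'
  13: (9,4) 1 'e'
  14: (4,11) 2 'ee'
  15: (11,8) 3 'eec'

n(n+1)/2 = 16·17/2 = 136
Σ LCP = 0 + 1 + 3 + 0 + 1 + 0 + 1 + 1 + 0 + 0 + 1 + 1 + 2 + 1 + 2 + 3 = 17
distinct = 136 − 17 = 119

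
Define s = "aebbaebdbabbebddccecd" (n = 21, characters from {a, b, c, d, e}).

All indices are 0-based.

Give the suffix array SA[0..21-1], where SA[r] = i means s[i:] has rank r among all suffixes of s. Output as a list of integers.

[9, 0, 4, 8, 3, 2, 10, 6, 13, 11, 16, 19, 17, 20, 7, 15, 14, 1, 5, 12, 18]

sorted suffixes:
  #0 SA[0]=9  'abbebddccecd'
  #1 SA[1]=0  'aebbaebdbabbebddccecd'
  #2 SA[2]=4  'aebdbabbebddccecd'
  #3 SA[3]=8  'babbebddccecd'
  #4 SA[4]=3  'baebdbabbebddccecd'
  #5 SA[5]=2  'bbaebdbabbebddccecd'
  #6 SA[6]=10  'bbebddccecd'
  #7 SA[7]=6  'bdbabbebddccecd'
  #8 SA[8]=13  'bddccecd'
  #9 SA[9]=11  'bebddccecd'
  #10 SA[10]=16  'ccecd'
  #11 SA[11]=19  'cd'
  #12 SA[12]=17  'cecd'
  #13 SA[13]=20  'd'
  #14 SA[14]=7  'dbabbebddccecd'
  #15 SA[15]=15  'dccecd'
  #16 SA[16]=14  'ddccecd'
  #17 SA[17]=1  'ebbaebdbabbebddccecd'
  #18 SA[18]=5  'ebdbabbebddccecd'
  #19 SA[19]=12  'ebddccecd'
  #20 SA[20]=18  'ecd'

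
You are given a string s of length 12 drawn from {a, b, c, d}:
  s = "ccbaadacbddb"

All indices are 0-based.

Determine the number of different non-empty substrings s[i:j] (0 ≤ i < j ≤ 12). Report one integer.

69

rank | idx | suffix
   0 |   3 | aadacbddb
   1 |   6 | acbddb
   2 |   4 | adacbddb
   3 |  11 | b
   4 |   2 | baadacbddb
   5 |   8 | bddb
   6 |   1 | cbaadacbddb
   7 |   7 | cbddb
   8 |   0 | ccbaadacbddb
   9 |   5 | dacbddb
  10 |  10 | db
  11 |   9 | ddb

SA = [3, 6, 4, 11, 2, 8, 1, 7, 0, 5, 10, 9]
[i] adj suffixes → lcp
  [1] 3/6 → 1 ('a')
  [2] 6/4 → 1 ('a')
  [3] 4/11 → 0 ('')
  [4] 11/2 → 1 ('b')
  [5] 2/8 → 1 ('b')
  [6] 8/1 → 0 ('')
  [7] 1/7 → 2 ('cb')
  [8] 7/0 → 1 ('c')
  [9] 0/5 → 0 ('')
  [10] 5/10 → 1 ('d')
  [11] 10/9 → 1 ('d')

n(n+1)/2 = 12·13/2 = 78
Σ LCP = 0 + 1 + 1 + 0 + 1 + 1 + 0 + 2 + 1 + 0 + 1 + 1 = 9
distinct = 78 − 9 = 69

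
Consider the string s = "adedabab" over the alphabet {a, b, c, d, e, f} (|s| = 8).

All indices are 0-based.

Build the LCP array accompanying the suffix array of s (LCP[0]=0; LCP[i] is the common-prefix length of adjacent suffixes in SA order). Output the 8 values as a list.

rank | idx | suffix
   0 |   6 | ab
   1 |   4 | abab
   2 |   0 | adedabab
   3 |   7 | b
   4 |   5 | bab
   5 |   3 | dabab
   6 |   1 | dedabab
   7 |   2 | edabab

SA = [6, 4, 0, 7, 5, 3, 1, 2]
i: (SA[i-1],SA[i]) lcp shared
  1: (6,4) 2 'ab'
  2: (4,0) 1 'a'
  3: (0,7) 0 ''
  4: (7,5) 1 'b'
  5: (5,3) 0 ''
  6: (3,1) 1 'd'
  7: (1,2) 0 ''

[0, 2, 1, 0, 1, 0, 1, 0]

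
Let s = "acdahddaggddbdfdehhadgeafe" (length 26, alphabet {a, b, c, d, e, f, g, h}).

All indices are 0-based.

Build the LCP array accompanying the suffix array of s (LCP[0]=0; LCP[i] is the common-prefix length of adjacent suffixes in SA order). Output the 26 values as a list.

rank→(start, suffix):
  0 → (0, 'acdahddaggddbdfdehhadgeafe')
  1 → (19, 'adgeafe')
  2 → (23, 'afe')
  3 → (7, 'aggddbdfdehhadgeafe')
  4 → (3, 'ahddaggddbdfdehhadgeafe')
  5 → (12, 'bdfdehhadgeafe')
  6 → (1, 'cdahddaggddbdfdehhadgeafe')
  7 → (6, 'daggddbdfdehhadgeafe')
  8 → (2, 'dahddaggddbdfdehhadgeafe')
  9 → (11, 'dbdfdehhadgeafe')
  10 → (5, 'ddaggddbdfdehhadgeafe')
  11 → (10, 'ddbdfdehhadgeafe')
  12 → (15, 'dehhadgeafe')
  13 → (13, 'dfdehhadgeafe')
  14 → (20, 'dgeafe')
  15 → (25, 'e')
  16 → (22, 'eafe')
  17 → (16, 'ehhadgeafe')
  18 → (14, 'fdehhadgeafe')
  19 → (24, 'fe')
  20 → (9, 'gddbdfdehhadgeafe')
  21 → (21, 'geafe')
  22 → (8, 'ggddbdfdehhadgeafe')
  23 → (18, 'hadgeafe')
  24 → (4, 'hddaggddbdfdehhadgeafe')
  25 → (17, 'hhadgeafe')

SA = [0, 19, 23, 7, 3, 12, 1, 6, 2, 11, 5, 10, 15, 13, 20, 25, 22, 16, 14, 24, 9, 21, 8, 18, 4, 17]
[i] adj suffixes → lcp
  [1] 0/19 → 1 ('a')
  [2] 19/23 → 1 ('a')
  [3] 23/7 → 1 ('a')
  [4] 7/3 → 1 ('a')
  [5] 3/12 → 0 ('')
  [6] 12/1 → 0 ('')
  [7] 1/6 → 0 ('')
  [8] 6/2 → 2 ('da')
  [9] 2/11 → 1 ('d')
  [10] 11/5 → 1 ('d')
  [11] 5/10 → 2 ('dd')
  [12] 10/15 → 1 ('d')
  [13] 15/13 → 1 ('d')
  [14] 13/20 → 1 ('d')
  [15] 20/25 → 0 ('')
  [16] 25/22 → 1 ('e')
  [17] 22/16 → 1 ('e')
  [18] 16/14 → 0 ('')
  [19] 14/24 → 1 ('f')
  [20] 24/9 → 0 ('')
  [21] 9/21 → 1 ('g')
  [22] 21/8 → 1 ('g')
  [23] 8/18 → 0 ('')
  [24] 18/4 → 1 ('h')
  [25] 4/17 → 1 ('h')

[0, 1, 1, 1, 1, 0, 0, 0, 2, 1, 1, 2, 1, 1, 1, 0, 1, 1, 0, 1, 0, 1, 1, 0, 1, 1]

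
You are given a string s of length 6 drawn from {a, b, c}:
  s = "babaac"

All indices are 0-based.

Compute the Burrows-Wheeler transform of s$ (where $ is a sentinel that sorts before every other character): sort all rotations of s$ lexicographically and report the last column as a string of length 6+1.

cbbaa$a

rank  rotation last
    0  $babaac  c
    1  aac$bab  b
    2  abaac$b  b
    3  ac$baba  a
    4  baac$ba  a
    5  babaac$  $
    6  c$babaa  a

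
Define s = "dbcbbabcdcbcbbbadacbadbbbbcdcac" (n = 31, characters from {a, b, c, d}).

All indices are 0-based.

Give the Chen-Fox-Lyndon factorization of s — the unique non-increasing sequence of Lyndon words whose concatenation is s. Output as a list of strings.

emit factor 1: 'd' (i=0, period=1)
emit factor 2: 'bc' (i=1, period=2)
emit factor 3: 'b' (i=3, period=1)
emit factor 4: 'b' (i=4, period=1)
emit factor 5: 'abcdcbcbbbadacbadbbbbcdcac' (i=5, period=26)

["d", "bc", "b", "b", "abcdcbcbbbadacbadbbbbcdcac"]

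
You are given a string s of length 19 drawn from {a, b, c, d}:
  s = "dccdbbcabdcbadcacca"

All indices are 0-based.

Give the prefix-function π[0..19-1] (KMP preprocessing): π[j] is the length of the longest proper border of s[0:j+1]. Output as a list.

[0, 0, 0, 1, 0, 0, 0, 0, 0, 1, 2, 0, 0, 1, 2, 0, 0, 0, 0]

π[0] = 0
j=1 s[j]='c': π[1]=0 (border '')
j=2 s[j]='c': π[2]=0 (border '')
j=3 s[j]='d': π[3]=1 (border 'd')
j=4 s[j]='b': k: 1→0; π[4]=0 (border '')
j=5 s[j]='b': π[5]=0 (border '')
j=6 s[j]='c': π[6]=0 (border '')
j=7 s[j]='a': π[7]=0 (border '')
j=8 s[j]='b': π[8]=0 (border '')
j=9 s[j]='d': π[9]=1 (border 'd')
j=10 s[j]='c': π[10]=2 (border 'dc')
j=11 s[j]='b': k: 2→0; π[11]=0 (border '')
j=12 s[j]='a': π[12]=0 (border '')
j=13 s[j]='d': π[13]=1 (border 'd')
j=14 s[j]='c': π[14]=2 (border 'dc')
j=15 s[j]='a': k: 2→0; π[15]=0 (border '')
j=16 s[j]='c': π[16]=0 (border '')
j=17 s[j]='c': π[17]=0 (border '')
j=18 s[j]='a': π[18]=0 (border '')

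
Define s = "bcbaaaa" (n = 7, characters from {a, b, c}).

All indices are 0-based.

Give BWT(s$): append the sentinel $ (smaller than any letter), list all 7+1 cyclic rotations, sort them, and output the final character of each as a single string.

rank  rotation  last
    0  $bcbaaaa  a
    1  a$bcbaaa  a
    2  aa$bcbaa  a
    3  aaa$bcba  a
    4  aaaa$bcb  b
    5  baaaa$bc  c
    6  bcbaaaa$  $
    7  cbaaaa$b  b

aaaabc$b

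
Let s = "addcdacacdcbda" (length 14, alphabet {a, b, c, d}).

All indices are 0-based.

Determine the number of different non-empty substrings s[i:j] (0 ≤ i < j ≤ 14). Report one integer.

rank→(start, suffix):
  0 → (13, 'a')
  1 → (5, 'acacdcbda')
  2 → (7, 'acdcbda')
  3 → (0, 'addcdacacdcbda')
  4 → (11, 'bda')
  5 → (6, 'cacdcbda')
  6 → (10, 'cbda')
  7 → (3, 'cdacacdcbda')
  8 → (8, 'cdcbda')
  9 → (12, 'da')
  10 → (4, 'dacacdcbda')
  11 → (9, 'dcbda')
  12 → (2, 'dcdacacdcbda')
  13 → (1, 'ddcdacacdcbda')

SA = [13, 5, 7, 0, 11, 6, 10, 3, 8, 12, 4, 9, 2, 1]
[i] adj suffixes → lcp
  [1] 13/5 → 1 ('a')
  [2] 5/7 → 2 ('ac')
  [3] 7/0 → 1 ('a')
  [4] 0/11 → 0 ('')
  [5] 11/6 → 0 ('')
  [6] 6/10 → 1 ('c')
  [7] 10/3 → 1 ('c')
  [8] 3/8 → 2 ('cd')
  [9] 8/12 → 0 ('')
  [10] 12/4 → 2 ('da')
  [11] 4/9 → 1 ('d')
  [12] 9/2 → 2 ('dc')
  [13] 2/1 → 1 ('d')

n(n+1)/2 = 14·15/2 = 105
Σ LCP = 0 + 1 + 2 + 1 + 0 + 0 + 1 + 1 + 2 + 0 + 2 + 1 + 2 + 1 = 14
distinct = 105 − 14 = 91

91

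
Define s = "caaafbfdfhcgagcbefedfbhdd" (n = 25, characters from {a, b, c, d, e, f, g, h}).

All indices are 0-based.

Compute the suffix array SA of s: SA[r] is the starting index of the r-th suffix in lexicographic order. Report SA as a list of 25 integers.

[1, 2, 3, 12, 15, 5, 21, 0, 14, 10, 24, 23, 19, 7, 18, 16, 4, 20, 6, 17, 8, 11, 13, 9, 22]

sorted suffixes:
  #0 SA[0]=1  'aaafbfdfhcgagcbefedfbhdd'
  #1 SA[1]=2  'aafbfdfhcgagcbefedfbhdd'
  #2 SA[2]=3  'afbfdfhcgagcbefedfbhdd'
  #3 SA[3]=12  'agcbefedfbhdd'
  #4 SA[4]=15  'befedfbhdd'
  #5 SA[5]=5  'bfdfhcgagcbefedfbhdd'
  #6 SA[6]=21  'bhdd'
  #7 SA[7]=0  'caaafbfdfhcgagcbefedfbhdd'
  #8 SA[8]=14  'cbefedfbhdd'
  #9 SA[9]=10  'cgagcbefedfbhdd'
  #10 SA[10]=24  'd'
  #11 SA[11]=23  'dd'
  #12 SA[12]=19  'dfbhdd'
  #13 SA[13]=7  'dfhcgagcbefedfbhdd'
  #14 SA[14]=18  'edfbhdd'
  #15 SA[15]=16  'efedfbhdd'
  #16 SA[16]=4  'fbfdfhcgagcbefedfbhdd'
  #17 SA[17]=20  'fbhdd'
  #18 SA[18]=6  'fdfhcgagcbefedfbhdd'
  #19 SA[19]=17  'fedfbhdd'
  #20 SA[20]=8  'fhcgagcbefedfbhdd'
  #21 SA[21]=11  'gagcbefedfbhdd'
  #22 SA[22]=13  'gcbefedfbhdd'
  #23 SA[23]=9  'hcgagcbefedfbhdd'
  #24 SA[24]=22  'hdd'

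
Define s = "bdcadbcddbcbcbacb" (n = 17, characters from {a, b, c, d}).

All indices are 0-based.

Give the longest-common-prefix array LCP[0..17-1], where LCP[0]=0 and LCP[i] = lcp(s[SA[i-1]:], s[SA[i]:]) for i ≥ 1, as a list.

rank | idx | suffix
   0 |  14 | acb
   1 |   3 | adbcddbcbcbacb
   2 |  16 | b
   3 |  13 | bacb
   4 |  11 | bcbacb
   5 |   9 | bcbcbacb
   6 |   5 | bcddbcbcbacb
   7 |   0 | bdcadbcddbcbcbacb
   8 |   2 | cadbcddbcbcbacb
   9 |  15 | cb
  10 |  12 | cbacb
  11 |  10 | cbcbacb
  12 |   6 | cddbcbcbacb
  13 |   8 | dbcbcbacb
  14 |   4 | dbcddbcbcbacb
  15 |   1 | dcadbcddbcbcbacb
  16 |   7 | ddbcbcbacb

SA = [14, 3, 16, 13, 11, 9, 5, 0, 2, 15, 12, 10, 6, 8, 4, 1, 7]
rank  pair      lcp
   1  s[14:],s[3:]  1  'a'
   2  s[3:],s[16:]  0  ''
   3  s[16:],s[13:]  1  'b'
   4  s[13:],s[11:]  1  'b'
   5  s[11:],s[9:]  3  'bcb'
   6  s[9:],s[5:]  2  'bc'
   7  s[5:],s[0:]  1  'b'
   8  s[0:],s[2:]  0  ''
   9  s[2:],s[15:]  1  'c'
  10  s[15:],s[12:]  2  'cb'
  11  s[12:],s[10:]  2  'cb'
  12  s[10:],s[6:]  1  'c'
  13  s[6:],s[8:]  0  ''
  14  s[8:],s[4:]  3  'dbc'
  15  s[4:],s[1:]  1  'd'
  16  s[1:],s[7:]  1  'd'

[0, 1, 0, 1, 1, 3, 2, 1, 0, 1, 2, 2, 1, 0, 3, 1, 1]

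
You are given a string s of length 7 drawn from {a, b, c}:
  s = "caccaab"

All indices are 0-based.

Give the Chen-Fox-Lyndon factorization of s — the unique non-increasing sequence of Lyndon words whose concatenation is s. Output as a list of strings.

["c", "acc", "aab"]

emit factor 1: 'c' (i=0, period=1)
emit factor 2: 'acc' (i=1, period=3)
emit factor 3: 'aab' (i=4, period=3)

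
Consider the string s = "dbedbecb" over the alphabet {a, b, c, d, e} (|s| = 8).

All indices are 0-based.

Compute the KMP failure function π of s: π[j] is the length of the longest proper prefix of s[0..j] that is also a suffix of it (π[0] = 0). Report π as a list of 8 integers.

[0, 0, 0, 1, 2, 3, 0, 0]

π[0] = 0
j=1 s[j]='b': π[1]=0 (border '')
j=2 s[j]='e': π[2]=0 (border '')
j=3 s[j]='d': π[3]=1 (border 'd')
j=4 s[j]='b': π[4]=2 (border 'db')
j=5 s[j]='e': π[5]=3 (border 'dbe')
j=6 s[j]='c': k: 3→0; π[6]=0 (border '')
j=7 s[j]='b': π[7]=0 (border '')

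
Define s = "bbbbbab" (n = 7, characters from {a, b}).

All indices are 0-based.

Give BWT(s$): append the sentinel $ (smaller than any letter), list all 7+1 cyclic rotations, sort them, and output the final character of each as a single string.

bbabbbb$

rank  rotation  last
    0  $bbbbbab  b
    1  ab$bbbbb  b
    2  b$bbbbba  a
    3  bab$bbbb  b
    4  bbab$bbb  b
    5  bbbab$bb  b
    6  bbbbab$b  b
    7  bbbbbab$  $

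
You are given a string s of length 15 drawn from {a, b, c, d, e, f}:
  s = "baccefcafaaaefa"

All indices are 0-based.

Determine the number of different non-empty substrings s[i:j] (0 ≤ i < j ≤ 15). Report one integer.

rank | idx | suffix
   0 |  14 | a
   1 |   9 | aaaefa
   2 |  10 | aaefa
   3 |   1 | accefcafaaaefa
   4 |  11 | aefa
   5 |   7 | afaaaefa
   6 |   0 | baccefcafaaaefa
   7 |   6 | cafaaaefa
   8 |   2 | ccefcafaaaefa
   9 |   3 | cefcafaaaefa
  10 |  12 | efa
  11 |   4 | efcafaaaefa
  12 |  13 | fa
  13 |   8 | faaaefa
  14 |   5 | fcafaaaefa

SA = [14, 9, 10, 1, 11, 7, 0, 6, 2, 3, 12, 4, 13, 8, 5]
[i] adj suffixes → lcp
  [1] 14/9 → 1 ('a')
  [2] 9/10 → 2 ('aa')
  [3] 10/1 → 1 ('a')
  [4] 1/11 → 1 ('a')
  [5] 11/7 → 1 ('a')
  [6] 7/0 → 0 ('')
  [7] 0/6 → 0 ('')
  [8] 6/2 → 1 ('c')
  [9] 2/3 → 1 ('c')
  [10] 3/12 → 0 ('')
  [11] 12/4 → 2 ('ef')
  [12] 4/13 → 0 ('')
  [13] 13/8 → 2 ('fa')
  [14] 8/5 → 1 ('f')

n(n+1)/2 = 15·16/2 = 120
Σ LCP = 0 + 1 + 2 + 1 + 1 + 1 + 0 + 0 + 1 + 1 + 0 + 2 + 0 + 2 + 1 = 13
distinct = 120 − 13 = 107

107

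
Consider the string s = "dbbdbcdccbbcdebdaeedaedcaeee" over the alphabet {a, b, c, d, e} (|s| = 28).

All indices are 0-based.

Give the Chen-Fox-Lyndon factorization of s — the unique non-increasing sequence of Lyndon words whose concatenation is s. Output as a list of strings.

emit factor 1: 'd' (i=0, period=1)
emit factor 2: 'bbdbcdcc' (i=1, period=8)
emit factor 3: 'bbcdebd' (i=9, period=7)
emit factor 4: 'aeed' (i=16, period=4)
emit factor 5: 'aedcaeee' (i=20, period=8)

["d", "bbdbcdcc", "bbcdebd", "aeed", "aedcaeee"]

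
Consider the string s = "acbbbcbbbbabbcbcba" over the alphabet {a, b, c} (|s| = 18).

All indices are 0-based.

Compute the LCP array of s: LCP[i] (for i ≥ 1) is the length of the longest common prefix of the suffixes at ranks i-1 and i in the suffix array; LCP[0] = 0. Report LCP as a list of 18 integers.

sorted suffixes:
  #0 SA[0]=17  'a'
  #1 SA[1]=10  'abbcbcba'
  #2 SA[2]=0  'acbbbcbbbbabbcbcba'
  #3 SA[3]=16  'ba'
  #4 SA[4]=9  'babbcbcba'
  #5 SA[5]=8  'bbabbcbcba'
  #6 SA[6]=7  'bbbabbcbcba'
  #7 SA[7]=6  'bbbbabbcbcba'
  #8 SA[8]=2  'bbbcbbbbabbcbcba'
  #9 SA[9]=3  'bbcbbbbabbcbcba'
  #10 SA[10]=11  'bbcbcba'
  #11 SA[11]=14  'bcba'
  #12 SA[12]=4  'bcbbbbabbcbcba'
  #13 SA[13]=12  'bcbcba'
  #14 SA[14]=15  'cba'
  #15 SA[15]=5  'cbbbbabbcbcba'
  #16 SA[16]=1  'cbbbcbbbbabbcbcba'
  #17 SA[17]=13  'cbcba'

SA = [17, 10, 0, 16, 9, 8, 7, 6, 2, 3, 11, 14, 4, 12, 15, 5, 1, 13]
[i] adj suffixes → lcp
  [1] 17/10 → 1 ('a')
  [2] 10/0 → 1 ('a')
  [3] 0/16 → 0 ('')
  [4] 16/9 → 2 ('ba')
  [5] 9/8 → 1 ('b')
  [6] 8/7 → 2 ('bb')
  [7] 7/6 → 3 ('bbb')
  [8] 6/2 → 3 ('bbb')
  [9] 2/3 → 2 ('bb')
  [10] 3/11 → 4 ('bbcb')
  [11] 11/14 → 1 ('b')
  [12] 14/4 → 3 ('bcb')
  [13] 4/12 → 3 ('bcb')
  [14] 12/15 → 0 ('')
  [15] 15/5 → 2 ('cb')
  [16] 5/1 → 4 ('cbbb')
  [17] 1/13 → 2 ('cb')

[0, 1, 1, 0, 2, 1, 2, 3, 3, 2, 4, 1, 3, 3, 0, 2, 4, 2]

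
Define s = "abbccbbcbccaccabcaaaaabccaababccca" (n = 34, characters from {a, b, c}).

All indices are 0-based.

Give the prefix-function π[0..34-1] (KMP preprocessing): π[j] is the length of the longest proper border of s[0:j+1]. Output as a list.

[0, 0, 0, 0, 0, 0, 0, 0, 0, 0, 0, 1, 0, 0, 1, 2, 0, 1, 1, 1, 1, 1, 2, 0, 0, 1, 1, 2, 1, 2, 0, 0, 0, 1]

π[0] = 0
j=1 s[j]='b': π[1]=0 (border '')
j=2 s[j]='b': π[2]=0 (border '')
j=3 s[j]='c': π[3]=0 (border '')
j=4 s[j]='c': π[4]=0 (border '')
j=5 s[j]='b': π[5]=0 (border '')
j=6 s[j]='b': π[6]=0 (border '')
j=7 s[j]='c': π[7]=0 (border '')
j=8 s[j]='b': π[8]=0 (border '')
j=9 s[j]='c': π[9]=0 (border '')
j=10 s[j]='c': π[10]=0 (border '')
j=11 s[j]='a': π[11]=1 (border 'a')
j=12 s[j]='c': k: 1→0; π[12]=0 (border '')
j=13 s[j]='c': π[13]=0 (border '')
j=14 s[j]='a': π[14]=1 (border 'a')
j=15 s[j]='b': π[15]=2 (border 'ab')
j=16 s[j]='c': k: 2→0; π[16]=0 (border '')
j=17 s[j]='a': π[17]=1 (border 'a')
j=18 s[j]='a': k: 1→0; π[18]=1 (border 'a')
j=19 s[j]='a': k: 1→0; π[19]=1 (border 'a')
j=20 s[j]='a': k: 1→0; π[20]=1 (border 'a')
j=21 s[j]='a': k: 1→0; π[21]=1 (border 'a')
j=22 s[j]='b': π[22]=2 (border 'ab')
j=23 s[j]='c': k: 2→0; π[23]=0 (border '')
j=24 s[j]='c': π[24]=0 (border '')
j=25 s[j]='a': π[25]=1 (border 'a')
j=26 s[j]='a': k: 1→0; π[26]=1 (border 'a')
j=27 s[j]='b': π[27]=2 (border 'ab')
j=28 s[j]='a': k: 2→0; π[28]=1 (border 'a')
j=29 s[j]='b': π[29]=2 (border 'ab')
j=30 s[j]='c': k: 2→0; π[30]=0 (border '')
j=31 s[j]='c': π[31]=0 (border '')
j=32 s[j]='c': π[32]=0 (border '')
j=33 s[j]='a': π[33]=1 (border 'a')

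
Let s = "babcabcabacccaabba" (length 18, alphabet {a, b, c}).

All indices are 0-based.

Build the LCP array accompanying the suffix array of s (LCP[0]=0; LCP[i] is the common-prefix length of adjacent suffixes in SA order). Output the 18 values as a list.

[0, 1, 1, 2, 2, 5, 1, 0, 2, 2, 1, 1, 4, 0, 2, 3, 1, 2]

rank | idx | suffix
   0 |  17 | a
   1 |  13 | aabba
   2 |   7 | abacccaabba
   3 |  14 | abba
   4 |   4 | abcabacccaabba
   5 |   1 | abcabcabacccaabba
   6 |   9 | acccaabba
   7 |  16 | ba
   8 |   0 | babcabcabacccaabba
   9 |   8 | bacccaabba
  10 |  15 | bba
  11 |   5 | bcabacccaabba
  12 |   2 | bcabcabacccaabba
  13 |  12 | caabba
  14 |   6 | cabacccaabba
  15 |   3 | cabcabacccaabba
  16 |  11 | ccaabba
  17 |  10 | cccaabba

SA = [17, 13, 7, 14, 4, 1, 9, 16, 0, 8, 15, 5, 2, 12, 6, 3, 11, 10]
rank  pair      lcp
   1  s[17:],s[13:]  1  'a'
   2  s[13:],s[7:]  1  'a'
   3  s[7:],s[14:]  2  'ab'
   4  s[14:],s[4:]  2  'ab'
   5  s[4:],s[1:]  5  'abcab'
   6  s[1:],s[9:]  1  'a'
   7  s[9:],s[16:]  0  ''
   8  s[16:],s[0:]  2  'ba'
   9  s[0:],s[8:]  2  'ba'
  10  s[8:],s[15:]  1  'b'
  11  s[15:],s[5:]  1  'b'
  12  s[5:],s[2:]  4  'bcab'
  13  s[2:],s[12:]  0  ''
  14  s[12:],s[6:]  2  'ca'
  15  s[6:],s[3:]  3  'cab'
  16  s[3:],s[11:]  1  'c'
  17  s[11:],s[10:]  2  'cc'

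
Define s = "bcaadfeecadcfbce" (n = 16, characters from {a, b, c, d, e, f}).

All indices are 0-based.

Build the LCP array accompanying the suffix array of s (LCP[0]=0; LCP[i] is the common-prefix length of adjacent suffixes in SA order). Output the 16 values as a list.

sorted suffixes:
  #0 SA[0]=2  'aadfeecadcfbce'
  #1 SA[1]=9  'adcfbce'
  #2 SA[2]=3  'adfeecadcfbce'
  #3 SA[3]=0  'bcaadfeecadcfbce'
  #4 SA[4]=13  'bce'
  #5 SA[5]=1  'caadfeecadcfbce'
  #6 SA[6]=8  'cadcfbce'
  #7 SA[7]=14  'ce'
  #8 SA[8]=11  'cfbce'
  #9 SA[9]=10  'dcfbce'
  #10 SA[10]=4  'dfeecadcfbce'
  #11 SA[11]=15  'e'
  #12 SA[12]=7  'ecadcfbce'
  #13 SA[13]=6  'eecadcfbce'
  #14 SA[14]=12  'fbce'
  #15 SA[15]=5  'feecadcfbce'

SA = [2, 9, 3, 0, 13, 1, 8, 14, 11, 10, 4, 15, 7, 6, 12, 5]
[i] adj suffixes → lcp
  [1] 2/9 → 1 ('a')
  [2] 9/3 → 2 ('ad')
  [3] 3/0 → 0 ('')
  [4] 0/13 → 2 ('bc')
  [5] 13/1 → 0 ('')
  [6] 1/8 → 2 ('ca')
  [7] 8/14 → 1 ('c')
  [8] 14/11 → 1 ('c')
  [9] 11/10 → 0 ('')
  [10] 10/4 → 1 ('d')
  [11] 4/15 → 0 ('')
  [12] 15/7 → 1 ('e')
  [13] 7/6 → 1 ('e')
  [14] 6/12 → 0 ('')
  [15] 12/5 → 1 ('f')

[0, 1, 2, 0, 2, 0, 2, 1, 1, 0, 1, 0, 1, 1, 0, 1]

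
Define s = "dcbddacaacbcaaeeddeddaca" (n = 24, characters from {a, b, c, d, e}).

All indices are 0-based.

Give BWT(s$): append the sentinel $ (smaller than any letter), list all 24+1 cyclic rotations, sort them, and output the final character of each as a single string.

rank  rotation                   last
    0  $dcbddacaacbcaaeeddeddaca  a
    1  a$dcbddacaacbcaaeeddeddac  c
    2  aacbcaaeeddeddaca$dcbddac  c
    3  aaeeddeddaca$dcbddacaacbc  c
    4  aca$dcbddacaacbcaaeeddedd  d
    5  acaacbcaaeeddeddaca$dcbdd  d
    6  acbcaaeeddeddaca$dcbddaca  a
    7  aeeddeddaca$dcbddacaacbca  a
    8  bcaaeeddeddaca$dcbddacaac  c
    9  bddacaacbcaaeeddeddaca$dc  c
   10  ca$dcbddacaacbcaaeeddedda  a
   11  caacbcaaeeddeddaca$dcbdda  a
   12  caaeeddeddaca$dcbddacaacb  b
   13  cbcaaeeddeddaca$dcbddacaa  a
   14  cbddacaacbcaaeeddeddaca$d  d
   15  daca$dcbddacaacbcaaeedded  d
   16  dacaacbcaaeeddeddaca$dcbd  d
   17  dcbddacaacbcaaeeddeddaca$  $
   18  ddaca$dcbddacaacbcaaeedde  e
   19  ddacaacbcaaeeddeddaca$dcb  b
   20  ddeddaca$dcbddacaacbcaaee  e
   21  deddaca$dcbddacaacbcaaeed  d
   22  eddaca$dcbddacaacbcaaeedd  d
   23  eddeddaca$dcbddacaacbcaae  e
   24  eeddeddaca$dcbddacaacbcaa  a

acccddaaccaabaddd$ebeddea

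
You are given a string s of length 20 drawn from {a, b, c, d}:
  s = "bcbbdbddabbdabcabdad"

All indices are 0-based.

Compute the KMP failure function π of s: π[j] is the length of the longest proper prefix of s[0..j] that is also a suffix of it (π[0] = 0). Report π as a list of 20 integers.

π[0] = 0
j=1 s[j]='c': π[1]=0 (border '')
j=2 s[j]='b': π[2]=1 (border 'b')
j=3 s[j]='b': k: 1→0; π[3]=1 (border 'b')
j=4 s[j]='d': k: 1→0; π[4]=0 (border '')
j=5 s[j]='b': π[5]=1 (border 'b')
j=6 s[j]='d': k: 1→0; π[6]=0 (border '')
j=7 s[j]='d': π[7]=0 (border '')
j=8 s[j]='a': π[8]=0 (border '')
j=9 s[j]='b': π[9]=1 (border 'b')
j=10 s[j]='b': k: 1→0; π[10]=1 (border 'b')
j=11 s[j]='d': k: 1→0; π[11]=0 (border '')
j=12 s[j]='a': π[12]=0 (border '')
j=13 s[j]='b': π[13]=1 (border 'b')
j=14 s[j]='c': π[14]=2 (border 'bc')
j=15 s[j]='a': k: 2→0; π[15]=0 (border '')
j=16 s[j]='b': π[16]=1 (border 'b')
j=17 s[j]='d': k: 1→0; π[17]=0 (border '')
j=18 s[j]='a': π[18]=0 (border '')
j=19 s[j]='d': π[19]=0 (border '')

[0, 0, 1, 1, 0, 1, 0, 0, 0, 1, 1, 0, 0, 1, 2, 0, 1, 0, 0, 0]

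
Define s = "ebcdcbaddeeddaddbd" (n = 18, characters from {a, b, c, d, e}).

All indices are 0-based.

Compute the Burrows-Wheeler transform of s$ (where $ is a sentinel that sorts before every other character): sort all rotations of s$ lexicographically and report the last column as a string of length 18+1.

rank  rotation             last
    0  $ebcdcbaddeeddaddbd  d
    1  addbd$ebcdcbaddeedd  d
    2  addeeddaddbd$ebcdcb  b
    3  baddeeddaddbd$ebcdc  c
    4  bcdcbaddeeddaddbd$e  e
    5  bd$ebcdcbaddeeddadd  d
    6  cbaddeeddaddbd$ebcd  d
    7  cdcbaddeeddaddbd$eb  b
    8  d$ebcdcbaddeeddaddb  b
    9  daddbd$ebcdcbaddeed  d
   10  dbd$ebcdcbaddeeddad  d
   11  dcbaddeeddaddbd$ebc  c
   12  ddaddbd$ebcdcbaddee  e
   13  ddbd$ebcdcbaddeedda  a
   14  ddeeddaddbd$ebcdcba  a
   15  deeddaddbd$ebcdcbad  d
   16  ebcdcbaddeeddaddbd$  $
   17  eddaddbd$ebcdcbadde  e
   18  eeddaddbd$ebcdcbadd  d

ddbceddbbddceaad$ed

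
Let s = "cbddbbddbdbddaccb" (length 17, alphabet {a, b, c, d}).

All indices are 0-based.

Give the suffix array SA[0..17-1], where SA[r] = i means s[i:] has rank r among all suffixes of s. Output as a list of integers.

sorted suffixes:
  #0 SA[0]=13  'accb'
  #1 SA[1]=16  'b'
  #2 SA[2]=4  'bbddbdbddaccb'
  #3 SA[3]=8  'bdbddaccb'
  #4 SA[4]=10  'bddaccb'
  #5 SA[5]=1  'bddbbddbdbddaccb'
  #6 SA[6]=5  'bddbdbddaccb'
  #7 SA[7]=15  'cb'
  #8 SA[8]=0  'cbddbbddbdbddaccb'
  #9 SA[9]=14  'ccb'
  #10 SA[10]=12  'daccb'
  #11 SA[11]=3  'dbbddbdbddaccb'
  #12 SA[12]=7  'dbdbddaccb'
  #13 SA[13]=9  'dbddaccb'
  #14 SA[14]=11  'ddaccb'
  #15 SA[15]=2  'ddbbddbdbddaccb'
  #16 SA[16]=6  'ddbdbddaccb'

[13, 16, 4, 8, 10, 1, 5, 15, 0, 14, 12, 3, 7, 9, 11, 2, 6]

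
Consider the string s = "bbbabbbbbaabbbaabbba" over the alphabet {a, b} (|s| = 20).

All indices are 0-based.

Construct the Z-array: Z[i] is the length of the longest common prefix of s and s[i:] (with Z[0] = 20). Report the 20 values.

Z[0]=20
i=1: i≥r, start 0; Z[1]=2 scan→box=[1,3)
i=2: min(r-i=1, Z[1]=2)=1; Z[2]=1
i=3: i≥r, start 0; Z[3]=0
i=4: i≥r, start 0; Z[4]=3 scan→box=[4,7)
i=5: min(r-i=2, Z[1]=2)=2; Z[5]=3 scan→box=[5,8)
i=6: min(r-i=2, Z[1]=2)=2; Z[6]=4 scan→box=[6,10)
i=7: min(r-i=3, Z[1]=2)=2; Z[7]=2
i=8: min(r-i=2, Z[2]=1)=1; Z[8]=1
i=9: min(r-i=1, Z[3]=0)=0; Z[9]=0
i=10: i≥r, start 0; Z[10]=0
i=11: i≥r, start 0; Z[11]=4 scan→box=[11,15)
i=12: min(r-i=3, Z[1]=2)=2; Z[12]=2
i=13: min(r-i=2, Z[2]=1)=1; Z[13]=1
i=14: min(r-i=1, Z[3]=0)=0; Z[14]=0
i=15: i≥r, start 0; Z[15]=0
i=16: i≥r, start 0; Z[16]=4 scan→box=[16,20)
i=17: min(r-i=3, Z[1]=2)=2; Z[17]=2
i=18: min(r-i=2, Z[2]=1)=1; Z[18]=1
i=19: min(r-i=1, Z[3]=0)=0; Z[19]=0

[20, 2, 1, 0, 3, 3, 4, 2, 1, 0, 0, 4, 2, 1, 0, 0, 4, 2, 1, 0]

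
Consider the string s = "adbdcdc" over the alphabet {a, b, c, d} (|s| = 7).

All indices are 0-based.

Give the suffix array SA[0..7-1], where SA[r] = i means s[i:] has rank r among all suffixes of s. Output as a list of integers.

rank→(start, suffix):
  0 → (0, 'adbdcdc')
  1 → (2, 'bdcdc')
  2 → (6, 'c')
  3 → (4, 'cdc')
  4 → (1, 'dbdcdc')
  5 → (5, 'dc')
  6 → (3, 'dcdc')

[0, 2, 6, 4, 1, 5, 3]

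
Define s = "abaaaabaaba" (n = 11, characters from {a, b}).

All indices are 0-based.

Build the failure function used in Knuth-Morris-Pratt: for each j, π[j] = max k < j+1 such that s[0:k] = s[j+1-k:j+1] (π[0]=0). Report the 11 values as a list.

[0, 0, 1, 1, 1, 1, 2, 3, 4, 2, 3]

π[0] = 0
j=1 s[j]='b': π[1]=0 (border '')
j=2 s[j]='a': π[2]=1 (border 'a')
j=3 s[j]='a': k: 1→0; π[3]=1 (border 'a')
j=4 s[j]='a': k: 1→0; π[4]=1 (border 'a')
j=5 s[j]='a': k: 1→0; π[5]=1 (border 'a')
j=6 s[j]='b': π[6]=2 (border 'ab')
j=7 s[j]='a': π[7]=3 (border 'aba')
j=8 s[j]='a': π[8]=4 (border 'abaa')
j=9 s[j]='b': k: 4→1; π[9]=2 (border 'ab')
j=10 s[j]='a': π[10]=3 (border 'aba')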